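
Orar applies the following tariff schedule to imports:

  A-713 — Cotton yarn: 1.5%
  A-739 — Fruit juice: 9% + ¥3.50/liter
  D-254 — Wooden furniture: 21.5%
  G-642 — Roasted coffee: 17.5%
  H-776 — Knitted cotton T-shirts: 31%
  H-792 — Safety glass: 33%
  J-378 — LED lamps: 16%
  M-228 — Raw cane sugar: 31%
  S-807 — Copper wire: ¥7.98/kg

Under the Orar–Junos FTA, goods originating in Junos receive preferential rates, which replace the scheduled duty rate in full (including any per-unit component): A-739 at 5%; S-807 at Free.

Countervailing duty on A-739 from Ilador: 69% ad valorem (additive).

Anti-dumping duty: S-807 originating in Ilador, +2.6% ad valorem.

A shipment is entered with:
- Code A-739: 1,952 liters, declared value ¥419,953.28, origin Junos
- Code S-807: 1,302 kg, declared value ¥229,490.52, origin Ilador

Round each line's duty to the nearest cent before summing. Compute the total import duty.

Line 1 (A-739, Junos, 1,952 liters, ¥419,953.28):
Base rate for A-739 is 9% + ¥3.50/liter.
Origin Junos qualifies under the Orar–Junos agreement and A-739 is covered: preferential rate 5% applies instead.
The additional-duty order on A-739 targets Ilador, not Junos; it does not apply.
Duty = ¥419,953.28 × 5% = ¥20,997.66.
Line 2 (S-807, Ilador, 1,302 kg, ¥229,490.52):
Base rate for S-807 is ¥7.98/kg.
S-807 has an FTA preferential rate, but origin Ilador is not Junos; base rate stands.
Additional duty on S-807 from Ilador: +2.6% ad valorem. Applied ad valorem rate = 2.6%.
Duty = ¥229,490.52 × 2.6% + 1,302 × ¥7.98 = ¥16,356.71.
Total = ¥20,997.66 + ¥16,356.71 = ¥37,354.37.

¥37,354.37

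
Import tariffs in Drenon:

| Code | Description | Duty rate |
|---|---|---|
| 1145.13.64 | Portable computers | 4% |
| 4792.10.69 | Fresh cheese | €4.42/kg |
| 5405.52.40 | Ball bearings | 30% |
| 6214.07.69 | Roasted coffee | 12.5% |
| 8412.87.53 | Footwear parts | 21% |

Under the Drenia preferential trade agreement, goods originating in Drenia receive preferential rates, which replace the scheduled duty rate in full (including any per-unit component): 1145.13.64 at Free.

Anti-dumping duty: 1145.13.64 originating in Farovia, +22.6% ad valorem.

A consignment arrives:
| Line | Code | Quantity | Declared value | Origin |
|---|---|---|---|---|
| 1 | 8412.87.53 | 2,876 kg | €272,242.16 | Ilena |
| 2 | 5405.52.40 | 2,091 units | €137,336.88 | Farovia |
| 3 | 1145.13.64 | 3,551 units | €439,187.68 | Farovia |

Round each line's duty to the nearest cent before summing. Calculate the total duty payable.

Line 1 (8412.87.53, Ilena, 2,876 kg, €272,242.16):
Base rate for 8412.87.53 is 21%.
Duty = €272,242.16 × 21% = €57,170.85.
Line 2 (5405.52.40, Farovia, 2,091 units, €137,336.88):
Base rate for 5405.52.40 is 30%.
Duty = €137,336.88 × 30% = €41,201.06.
Line 3 (1145.13.64, Farovia, 3,551 units, €439,187.68):
Base rate for 1145.13.64 is 4%.
1145.13.64 has an FTA preferential rate, but origin Farovia is not Drenia; base rate stands.
Additional duty on 1145.13.64 from Farovia: +22.6%. Applied ad valorem rate: 4% + 22.6% = 26.6%.
Duty = €439,187.68 × 26.6% = €116,823.92.
Total = €57,170.85 + €41,201.06 + €116,823.92 = €215,195.83.

€215,195.83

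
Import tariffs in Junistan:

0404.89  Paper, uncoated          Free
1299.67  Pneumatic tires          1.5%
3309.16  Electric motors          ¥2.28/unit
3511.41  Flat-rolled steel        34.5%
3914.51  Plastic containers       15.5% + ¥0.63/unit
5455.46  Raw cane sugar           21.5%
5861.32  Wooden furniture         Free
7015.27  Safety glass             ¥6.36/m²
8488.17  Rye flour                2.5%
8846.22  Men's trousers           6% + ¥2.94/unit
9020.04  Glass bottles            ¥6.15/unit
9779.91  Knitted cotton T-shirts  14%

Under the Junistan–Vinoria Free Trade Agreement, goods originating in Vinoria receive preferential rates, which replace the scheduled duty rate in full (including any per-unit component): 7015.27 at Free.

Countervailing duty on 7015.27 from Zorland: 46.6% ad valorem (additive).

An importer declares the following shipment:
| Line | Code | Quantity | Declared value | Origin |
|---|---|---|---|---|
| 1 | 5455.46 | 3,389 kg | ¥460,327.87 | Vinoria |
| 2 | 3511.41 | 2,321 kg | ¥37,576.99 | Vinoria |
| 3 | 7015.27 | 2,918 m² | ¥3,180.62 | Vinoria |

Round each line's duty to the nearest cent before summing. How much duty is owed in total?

Line 1 (5455.46, Vinoria, 3,389 kg, ¥460,327.87):
Base rate for 5455.46 is 21.5%.
Origin Vinoria is the FTA partner but 5455.46 is not on the preference list; base rate stands.
Duty = ¥460,327.87 × 21.5% = ¥98,970.49.
Line 2 (3511.41, Vinoria, 2,321 kg, ¥37,576.99):
Base rate for 3511.41 is 34.5%.
Origin Vinoria is the FTA partner but 3511.41 is not on the preference list; base rate stands.
Duty = ¥37,576.99 × 34.5% = ¥12,964.06.
Line 3 (7015.27, Vinoria, 2,918 m², ¥3,180.62):
Base rate for 7015.27 is ¥6.36/m².
Origin Vinoria qualifies under the Junistan–Vinoria agreement and 7015.27 is covered: preferential rate Free applies instead.
The additional-duty order on 7015.27 targets Zorland, not Vinoria; it does not apply.
Duty = ¥3,180.62 × 0% = ¥0.00.
Total = ¥98,970.49 + ¥12,964.06 + ¥0.00 = ¥111,934.55.

¥111,934.55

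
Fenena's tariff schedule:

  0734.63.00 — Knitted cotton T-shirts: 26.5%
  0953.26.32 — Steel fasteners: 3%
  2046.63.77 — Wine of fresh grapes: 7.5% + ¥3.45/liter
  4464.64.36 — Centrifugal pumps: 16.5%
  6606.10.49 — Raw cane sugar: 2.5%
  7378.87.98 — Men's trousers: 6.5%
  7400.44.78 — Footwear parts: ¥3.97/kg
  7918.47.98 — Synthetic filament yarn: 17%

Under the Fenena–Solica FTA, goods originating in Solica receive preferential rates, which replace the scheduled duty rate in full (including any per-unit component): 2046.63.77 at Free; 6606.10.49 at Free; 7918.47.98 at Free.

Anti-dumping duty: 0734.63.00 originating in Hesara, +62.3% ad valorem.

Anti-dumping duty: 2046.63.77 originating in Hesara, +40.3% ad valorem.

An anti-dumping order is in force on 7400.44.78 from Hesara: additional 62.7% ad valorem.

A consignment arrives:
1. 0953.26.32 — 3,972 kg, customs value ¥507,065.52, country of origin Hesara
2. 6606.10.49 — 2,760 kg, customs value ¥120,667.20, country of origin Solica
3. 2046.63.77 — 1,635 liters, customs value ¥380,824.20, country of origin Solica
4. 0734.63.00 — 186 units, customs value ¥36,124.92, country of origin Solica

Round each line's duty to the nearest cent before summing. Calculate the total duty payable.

¥24,785.07

Line 1 (0953.26.32, Hesara, 3,972 kg, ¥507,065.52):
Base rate for 0953.26.32 is 3%.
Duty = ¥507,065.52 × 3% = ¥15,211.97.
Line 2 (6606.10.49, Solica, 2,760 kg, ¥120,667.20):
Base rate for 6606.10.49 is 2.5%.
Origin Solica qualifies under the Fenena–Solica agreement and 6606.10.49 is covered: preferential rate Free applies instead.
Duty = ¥120,667.20 × 0% = ¥0.00.
Line 3 (2046.63.77, Solica, 1,635 liters, ¥380,824.20):
Base rate for 2046.63.77 is 7.5% + ¥3.45/liter.
Origin Solica qualifies under the Fenena–Solica agreement and 2046.63.77 is covered: preferential rate Free applies instead.
The additional-duty order on 2046.63.77 targets Hesara, not Solica; it does not apply.
Duty = ¥380,824.20 × 0% = ¥0.00.
Line 4 (0734.63.00, Solica, 186 units, ¥36,124.92):
Base rate for 0734.63.00 is 26.5%.
Origin Solica is the FTA partner but 0734.63.00 is not on the preference list; base rate stands.
The additional-duty order on 0734.63.00 targets Hesara, not Solica; it does not apply.
Duty = ¥36,124.92 × 26.5% = ¥9,573.10.
Total = ¥15,211.97 + ¥0.00 + ¥0.00 + ¥9,573.10 = ¥24,785.07.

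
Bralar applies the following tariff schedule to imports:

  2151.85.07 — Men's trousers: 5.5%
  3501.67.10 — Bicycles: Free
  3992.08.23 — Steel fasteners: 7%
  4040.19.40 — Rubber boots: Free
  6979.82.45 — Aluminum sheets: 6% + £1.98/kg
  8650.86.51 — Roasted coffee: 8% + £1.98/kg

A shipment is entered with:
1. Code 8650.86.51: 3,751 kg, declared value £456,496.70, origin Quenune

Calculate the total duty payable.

£43,946.72

Line 1 (8650.86.51, Quenune, 3,751 kg, £456,496.70):
Base rate for 8650.86.51 is 8% + £1.98/kg.
Duty = £456,496.70 × 8% + 3,751 × £1.98 = £43,946.72.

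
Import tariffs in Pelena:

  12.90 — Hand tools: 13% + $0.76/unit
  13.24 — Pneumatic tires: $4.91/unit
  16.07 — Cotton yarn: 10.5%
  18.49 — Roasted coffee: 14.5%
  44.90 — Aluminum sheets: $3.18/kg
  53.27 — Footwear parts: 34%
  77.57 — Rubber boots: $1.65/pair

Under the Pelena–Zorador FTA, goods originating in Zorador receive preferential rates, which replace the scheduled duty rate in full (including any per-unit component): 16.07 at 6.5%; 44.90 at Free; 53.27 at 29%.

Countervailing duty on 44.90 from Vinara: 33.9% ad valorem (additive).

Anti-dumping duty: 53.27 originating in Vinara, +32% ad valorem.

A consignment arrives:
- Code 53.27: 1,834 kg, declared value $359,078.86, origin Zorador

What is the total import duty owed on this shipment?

$104,132.87

Line 1 (53.27, Zorador, 1,834 kg, $359,078.86):
Base rate for 53.27 is 34%.
Origin Zorador qualifies under the Pelena–Zorador agreement and 53.27 is covered: preferential rate 29% applies instead.
The additional-duty order on 53.27 targets Vinara, not Zorador; it does not apply.
Duty = $359,078.86 × 29% = $104,132.87.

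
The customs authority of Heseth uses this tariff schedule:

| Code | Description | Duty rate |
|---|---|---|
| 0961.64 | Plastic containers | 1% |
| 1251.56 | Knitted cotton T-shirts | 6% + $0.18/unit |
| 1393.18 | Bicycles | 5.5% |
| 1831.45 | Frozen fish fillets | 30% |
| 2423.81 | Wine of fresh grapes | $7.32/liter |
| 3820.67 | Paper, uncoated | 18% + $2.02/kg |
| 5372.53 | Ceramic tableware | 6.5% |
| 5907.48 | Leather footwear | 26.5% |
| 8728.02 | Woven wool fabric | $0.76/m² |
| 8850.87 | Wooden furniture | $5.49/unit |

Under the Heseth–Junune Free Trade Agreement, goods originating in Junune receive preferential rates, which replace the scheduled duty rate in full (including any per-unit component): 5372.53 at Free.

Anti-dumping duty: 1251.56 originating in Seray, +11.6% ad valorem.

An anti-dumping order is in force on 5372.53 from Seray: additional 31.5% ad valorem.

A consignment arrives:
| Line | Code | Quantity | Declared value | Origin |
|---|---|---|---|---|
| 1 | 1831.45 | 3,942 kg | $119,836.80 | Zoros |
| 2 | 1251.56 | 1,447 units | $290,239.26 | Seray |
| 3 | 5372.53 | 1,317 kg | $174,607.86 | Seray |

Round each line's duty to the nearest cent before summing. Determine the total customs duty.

$153,644.60

Line 1 (1831.45, Zoros, 3,942 kg, $119,836.80):
Base rate for 1831.45 is 30%.
Duty = $119,836.80 × 30% = $35,951.04.
Line 2 (1251.56, Seray, 1,447 units, $290,239.26):
Base rate for 1251.56 is 6% + $0.18/unit.
Additional duty on 1251.56 from Seray: +11.6%. Applied ad valorem rate: 6% + 11.6% = 17.6%.
Duty = $290,239.26 × 17.6% + 1,447 × $0.18 = $51,342.57.
Line 3 (5372.53, Seray, 1,317 kg, $174,607.86):
Base rate for 5372.53 is 6.5%.
5372.53 has an FTA preferential rate, but origin Seray is not Junune; base rate stands.
Additional duty on 5372.53 from Seray: +31.5%. Applied ad valorem rate: 6.5% + 31.5% = 38%.
Duty = $174,607.86 × 38% = $66,350.99.
Total = $35,951.04 + $51,342.57 + $66,350.99 = $153,644.60.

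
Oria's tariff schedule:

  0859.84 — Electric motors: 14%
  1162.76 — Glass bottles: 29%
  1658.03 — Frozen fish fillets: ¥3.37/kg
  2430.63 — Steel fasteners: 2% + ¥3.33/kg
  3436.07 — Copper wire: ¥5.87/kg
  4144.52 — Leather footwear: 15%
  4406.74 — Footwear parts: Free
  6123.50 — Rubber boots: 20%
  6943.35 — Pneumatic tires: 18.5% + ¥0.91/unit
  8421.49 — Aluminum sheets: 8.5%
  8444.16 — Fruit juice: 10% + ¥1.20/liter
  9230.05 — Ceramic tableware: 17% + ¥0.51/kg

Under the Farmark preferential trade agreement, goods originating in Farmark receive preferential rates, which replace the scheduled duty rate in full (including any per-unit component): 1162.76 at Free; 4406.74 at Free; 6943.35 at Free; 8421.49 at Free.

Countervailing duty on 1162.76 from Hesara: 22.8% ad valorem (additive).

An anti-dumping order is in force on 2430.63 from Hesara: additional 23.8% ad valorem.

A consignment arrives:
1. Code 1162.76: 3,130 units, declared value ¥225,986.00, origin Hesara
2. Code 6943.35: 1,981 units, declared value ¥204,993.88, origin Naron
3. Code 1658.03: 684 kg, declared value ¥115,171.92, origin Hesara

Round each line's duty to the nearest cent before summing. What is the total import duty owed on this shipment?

¥159,092.41

Line 1 (1162.76, Hesara, 3,130 units, ¥225,986.00):
Base rate for 1162.76 is 29%.
1162.76 has an FTA preferential rate, but origin Hesara is not Farmark; base rate stands.
Additional duty on 1162.76 from Hesara: +22.8%. Applied ad valorem rate: 29% + 22.8% = 51.8%.
Duty = ¥225,986.00 × 51.8% = ¥117,060.75.
Line 2 (6943.35, Naron, 1,981 units, ¥204,993.88):
Base rate for 6943.35 is 18.5% + ¥0.91/unit.
6943.35 has an FTA preferential rate, but origin Naron is not Farmark; base rate stands.
Duty = ¥204,993.88 × 18.5% + 1,981 × ¥0.91 = ¥39,726.58.
Line 3 (1658.03, Hesara, 684 kg, ¥115,171.92):
Base rate for 1658.03 is ¥3.37/kg.
Duty = 684 × ¥3.37 = ¥2,305.08.
Total = ¥117,060.75 + ¥39,726.58 + ¥2,305.08 = ¥159,092.41.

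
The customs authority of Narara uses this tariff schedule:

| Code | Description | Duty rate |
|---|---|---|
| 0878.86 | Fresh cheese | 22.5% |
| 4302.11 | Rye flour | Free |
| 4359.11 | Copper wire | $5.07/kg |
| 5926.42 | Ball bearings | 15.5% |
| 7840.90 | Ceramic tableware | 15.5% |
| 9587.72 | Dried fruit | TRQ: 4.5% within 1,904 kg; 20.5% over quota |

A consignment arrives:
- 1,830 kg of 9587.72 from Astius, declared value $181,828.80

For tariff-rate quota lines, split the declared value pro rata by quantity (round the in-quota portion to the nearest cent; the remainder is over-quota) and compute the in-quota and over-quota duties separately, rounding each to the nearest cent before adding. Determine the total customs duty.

Line 1 (9587.72, Astius, 1,830 kg, $181,828.80):
Code 9587.72 is under a tariff-rate quota (threshold 1,904 kg). Quantity 1,830 kg is within the quota, so the in-quota rate 4.5% applies to the full value.
Duty = $181,828.80 × 4.5% = $8,182.30.

$8,182.30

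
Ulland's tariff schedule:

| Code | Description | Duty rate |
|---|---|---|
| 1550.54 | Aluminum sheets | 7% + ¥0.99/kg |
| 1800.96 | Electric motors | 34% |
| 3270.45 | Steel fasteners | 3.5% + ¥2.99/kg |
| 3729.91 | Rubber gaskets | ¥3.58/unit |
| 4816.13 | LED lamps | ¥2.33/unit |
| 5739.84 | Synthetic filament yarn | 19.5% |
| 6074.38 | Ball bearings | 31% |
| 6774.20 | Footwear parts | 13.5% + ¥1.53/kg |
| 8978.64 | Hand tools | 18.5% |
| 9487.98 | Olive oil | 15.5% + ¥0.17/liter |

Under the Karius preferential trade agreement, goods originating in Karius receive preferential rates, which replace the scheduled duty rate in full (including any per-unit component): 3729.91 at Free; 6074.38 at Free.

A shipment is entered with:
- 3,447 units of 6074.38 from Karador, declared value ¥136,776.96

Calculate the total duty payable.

Line 1 (6074.38, Karador, 3,447 units, ¥136,776.96):
Base rate for 6074.38 is 31%.
6074.38 has an FTA preferential rate, but origin Karador is not Karius; base rate stands.
Duty = ¥136,776.96 × 31% = ¥42,400.86.

¥42,400.86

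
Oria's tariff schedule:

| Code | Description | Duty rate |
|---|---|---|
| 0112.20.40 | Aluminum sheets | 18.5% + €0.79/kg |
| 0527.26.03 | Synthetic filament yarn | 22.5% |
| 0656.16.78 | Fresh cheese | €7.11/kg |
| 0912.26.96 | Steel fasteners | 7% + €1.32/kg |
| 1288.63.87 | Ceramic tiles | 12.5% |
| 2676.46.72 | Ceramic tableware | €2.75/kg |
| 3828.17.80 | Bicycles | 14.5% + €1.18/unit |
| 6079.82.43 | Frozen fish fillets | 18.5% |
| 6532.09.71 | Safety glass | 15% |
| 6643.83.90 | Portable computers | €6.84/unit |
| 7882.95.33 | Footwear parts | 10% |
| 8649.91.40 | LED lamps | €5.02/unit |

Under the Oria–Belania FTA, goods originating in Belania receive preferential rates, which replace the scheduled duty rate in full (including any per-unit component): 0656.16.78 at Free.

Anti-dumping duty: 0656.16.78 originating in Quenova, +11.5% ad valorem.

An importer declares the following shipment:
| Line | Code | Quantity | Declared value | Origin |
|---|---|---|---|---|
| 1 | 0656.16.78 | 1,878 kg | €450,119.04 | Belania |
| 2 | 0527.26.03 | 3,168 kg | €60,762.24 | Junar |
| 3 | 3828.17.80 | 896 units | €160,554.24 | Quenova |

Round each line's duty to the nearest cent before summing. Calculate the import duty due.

€38,009.14

Line 1 (0656.16.78, Belania, 1,878 kg, €450,119.04):
Base rate for 0656.16.78 is €7.11/kg.
Origin Belania qualifies under the Oria–Belania agreement and 0656.16.78 is covered: preferential rate Free applies instead.
The additional-duty order on 0656.16.78 targets Quenova, not Belania; it does not apply.
Duty = €450,119.04 × 0% = €0.00.
Line 2 (0527.26.03, Junar, 3,168 kg, €60,762.24):
Base rate for 0527.26.03 is 22.5%.
Duty = €60,762.24 × 22.5% = €13,671.50.
Line 3 (3828.17.80, Quenova, 896 units, €160,554.24):
Base rate for 3828.17.80 is 14.5% + €1.18/unit.
Duty = €160,554.24 × 14.5% + 896 × €1.18 = €24,337.64.
Total = €0.00 + €13,671.50 + €24,337.64 = €38,009.14.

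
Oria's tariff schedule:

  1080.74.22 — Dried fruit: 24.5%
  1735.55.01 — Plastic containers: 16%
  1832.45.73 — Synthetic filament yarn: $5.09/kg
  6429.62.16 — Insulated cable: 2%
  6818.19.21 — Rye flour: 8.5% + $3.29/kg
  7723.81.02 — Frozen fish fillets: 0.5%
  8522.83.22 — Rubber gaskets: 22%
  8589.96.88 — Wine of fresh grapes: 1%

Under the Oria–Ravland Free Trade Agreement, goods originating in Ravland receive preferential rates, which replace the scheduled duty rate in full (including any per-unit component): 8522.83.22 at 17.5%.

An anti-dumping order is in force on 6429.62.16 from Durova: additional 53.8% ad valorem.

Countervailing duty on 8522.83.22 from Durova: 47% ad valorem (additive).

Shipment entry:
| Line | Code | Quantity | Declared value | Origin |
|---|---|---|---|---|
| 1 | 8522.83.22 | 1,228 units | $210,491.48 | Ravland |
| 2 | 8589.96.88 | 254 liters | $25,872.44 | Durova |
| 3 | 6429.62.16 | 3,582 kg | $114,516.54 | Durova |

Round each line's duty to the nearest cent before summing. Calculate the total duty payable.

$100,994.96

Line 1 (8522.83.22, Ravland, 1,228 units, $210,491.48):
Base rate for 8522.83.22 is 22%.
Origin Ravland qualifies under the Oria–Ravland agreement and 8522.83.22 is covered: preferential rate 17.5% applies instead.
The additional-duty order on 8522.83.22 targets Durova, not Ravland; it does not apply.
Duty = $210,491.48 × 17.5% = $36,836.01.
Line 2 (8589.96.88, Durova, 254 liters, $25,872.44):
Base rate for 8589.96.88 is 1%.
Duty = $25,872.44 × 1% = $258.72.
Line 3 (6429.62.16, Durova, 3,582 kg, $114,516.54):
Base rate for 6429.62.16 is 2%.
Additional duty on 6429.62.16 from Durova: +53.8%. Applied ad valorem rate: 2% + 53.8% = 55.8%.
Duty = $114,516.54 × 55.8% = $63,900.23.
Total = $36,836.01 + $258.72 + $63,900.23 = $100,994.96.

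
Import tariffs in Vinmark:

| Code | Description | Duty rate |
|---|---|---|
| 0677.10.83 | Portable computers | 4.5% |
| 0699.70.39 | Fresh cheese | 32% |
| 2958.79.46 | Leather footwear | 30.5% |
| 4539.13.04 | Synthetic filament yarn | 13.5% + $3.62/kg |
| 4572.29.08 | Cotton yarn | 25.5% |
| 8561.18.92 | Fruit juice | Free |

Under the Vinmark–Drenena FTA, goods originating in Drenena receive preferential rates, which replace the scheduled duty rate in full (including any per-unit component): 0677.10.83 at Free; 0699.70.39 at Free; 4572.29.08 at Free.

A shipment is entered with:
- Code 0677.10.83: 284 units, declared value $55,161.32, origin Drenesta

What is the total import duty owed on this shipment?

$2,482.26

Line 1 (0677.10.83, Drenesta, 284 units, $55,161.32):
Base rate for 0677.10.83 is 4.5%.
0677.10.83 has an FTA preferential rate, but origin Drenesta is not Drenena; base rate stands.
Duty = $55,161.32 × 4.5% = $2,482.26.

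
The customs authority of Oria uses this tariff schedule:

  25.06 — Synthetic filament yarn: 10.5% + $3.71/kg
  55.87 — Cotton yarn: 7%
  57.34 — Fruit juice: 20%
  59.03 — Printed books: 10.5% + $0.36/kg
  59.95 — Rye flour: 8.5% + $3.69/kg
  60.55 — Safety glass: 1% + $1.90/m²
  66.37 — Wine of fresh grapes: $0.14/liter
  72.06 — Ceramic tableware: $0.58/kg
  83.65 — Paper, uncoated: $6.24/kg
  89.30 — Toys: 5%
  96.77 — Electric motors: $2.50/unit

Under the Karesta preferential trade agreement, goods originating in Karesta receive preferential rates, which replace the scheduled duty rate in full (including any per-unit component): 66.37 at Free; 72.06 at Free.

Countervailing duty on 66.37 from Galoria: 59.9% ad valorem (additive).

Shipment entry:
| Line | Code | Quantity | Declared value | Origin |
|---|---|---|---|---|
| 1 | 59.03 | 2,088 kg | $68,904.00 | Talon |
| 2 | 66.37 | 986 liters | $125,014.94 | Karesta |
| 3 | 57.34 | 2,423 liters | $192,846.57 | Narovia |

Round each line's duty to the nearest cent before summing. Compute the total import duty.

Line 1 (59.03, Talon, 2,088 kg, $68,904.00):
Base rate for 59.03 is 10.5% + $0.36/kg.
Duty = $68,904.00 × 10.5% + 2,088 × $0.36 = $7,986.60.
Line 2 (66.37, Karesta, 986 liters, $125,014.94):
Base rate for 66.37 is $0.14/liter.
Origin Karesta qualifies under the Oria–Karesta agreement and 66.37 is covered: preferential rate Free applies instead.
The additional-duty order on 66.37 targets Galoria, not Karesta; it does not apply.
Duty = $125,014.94 × 0% = $0.00.
Line 3 (57.34, Narovia, 2,423 liters, $192,846.57):
Base rate for 57.34 is 20%.
Duty = $192,846.57 × 20% = $38,569.31.
Total = $7,986.60 + $0.00 + $38,569.31 = $46,555.91.

$46,555.91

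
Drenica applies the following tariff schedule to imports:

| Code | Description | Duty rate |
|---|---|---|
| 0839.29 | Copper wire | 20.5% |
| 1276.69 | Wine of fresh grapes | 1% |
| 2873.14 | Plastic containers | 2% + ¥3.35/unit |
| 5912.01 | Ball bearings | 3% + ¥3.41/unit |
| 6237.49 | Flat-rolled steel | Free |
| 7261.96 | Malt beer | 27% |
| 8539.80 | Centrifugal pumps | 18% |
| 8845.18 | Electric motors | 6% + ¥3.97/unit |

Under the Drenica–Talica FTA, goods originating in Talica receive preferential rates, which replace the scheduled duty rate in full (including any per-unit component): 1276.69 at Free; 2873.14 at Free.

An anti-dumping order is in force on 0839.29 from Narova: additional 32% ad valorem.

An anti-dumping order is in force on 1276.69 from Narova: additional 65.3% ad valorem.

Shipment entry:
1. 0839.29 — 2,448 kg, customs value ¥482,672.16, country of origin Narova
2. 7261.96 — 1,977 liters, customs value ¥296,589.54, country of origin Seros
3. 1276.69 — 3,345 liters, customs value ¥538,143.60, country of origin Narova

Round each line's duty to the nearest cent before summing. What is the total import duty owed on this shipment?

¥690,271.27

Line 1 (0839.29, Narova, 2,448 kg, ¥482,672.16):
Base rate for 0839.29 is 20.5%.
Additional duty on 0839.29 from Narova: +32%. Applied ad valorem rate: 20.5% + 32% = 52.5%.
Duty = ¥482,672.16 × 52.5% = ¥253,402.88.
Line 2 (7261.96, Seros, 1,977 liters, ¥296,589.54):
Base rate for 7261.96 is 27%.
Duty = ¥296,589.54 × 27% = ¥80,079.18.
Line 3 (1276.69, Narova, 3,345 liters, ¥538,143.60):
Base rate for 1276.69 is 1%.
1276.69 has an FTA preferential rate, but origin Narova is not Talica; base rate stands.
Additional duty on 1276.69 from Narova: +65.3%. Applied ad valorem rate: 1% + 65.3% = 66.3%.
Duty = ¥538,143.60 × 66.3% = ¥356,789.21.
Total = ¥253,402.88 + ¥80,079.18 + ¥356,789.21 = ¥690,271.27.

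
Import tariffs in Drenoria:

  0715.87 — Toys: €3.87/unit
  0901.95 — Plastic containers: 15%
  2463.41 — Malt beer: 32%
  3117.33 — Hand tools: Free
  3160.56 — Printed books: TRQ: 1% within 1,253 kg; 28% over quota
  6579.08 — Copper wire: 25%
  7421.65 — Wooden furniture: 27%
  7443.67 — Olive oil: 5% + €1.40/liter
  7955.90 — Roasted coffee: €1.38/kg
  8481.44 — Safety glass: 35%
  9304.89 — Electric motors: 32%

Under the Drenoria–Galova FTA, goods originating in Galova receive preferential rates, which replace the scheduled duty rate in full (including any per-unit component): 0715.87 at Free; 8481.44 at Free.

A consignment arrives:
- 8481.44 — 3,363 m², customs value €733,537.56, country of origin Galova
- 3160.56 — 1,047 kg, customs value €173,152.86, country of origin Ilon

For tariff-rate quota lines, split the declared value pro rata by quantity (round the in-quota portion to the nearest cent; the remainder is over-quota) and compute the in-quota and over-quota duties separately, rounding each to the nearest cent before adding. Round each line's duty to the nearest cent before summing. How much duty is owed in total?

€1,731.53

Line 1 (8481.44, Galova, 3,363 m², €733,537.56):
Base rate for 8481.44 is 35%.
Origin Galova qualifies under the Drenoria–Galova agreement and 8481.44 is covered: preferential rate Free applies instead.
Duty = €733,537.56 × 0% = €0.00.
Line 2 (3160.56, Ilon, 1,047 kg, €173,152.86):
Code 3160.56 is under a tariff-rate quota (threshold 1,253 kg). Quantity 1,047 kg is within the quota, so the in-quota rate 1% applies to the full value.
Duty = €173,152.86 × 1% = €1,731.53.
Total = €0.00 + €1,731.53 = €1,731.53.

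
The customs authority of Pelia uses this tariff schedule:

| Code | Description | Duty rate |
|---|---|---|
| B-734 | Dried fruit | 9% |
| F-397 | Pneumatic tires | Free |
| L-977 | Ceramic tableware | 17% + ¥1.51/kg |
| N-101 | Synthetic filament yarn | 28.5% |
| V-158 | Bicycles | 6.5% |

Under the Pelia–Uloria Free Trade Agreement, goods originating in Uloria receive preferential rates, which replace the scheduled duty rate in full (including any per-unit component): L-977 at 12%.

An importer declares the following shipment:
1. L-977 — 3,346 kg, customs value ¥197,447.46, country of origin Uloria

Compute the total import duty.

¥23,693.70

Line 1 (L-977, Uloria, 3,346 kg, ¥197,447.46):
Base rate for L-977 is 17% + ¥1.51/kg.
Origin Uloria qualifies under the Pelia–Uloria agreement and L-977 is covered: preferential rate 12% applies instead.
Duty = ¥197,447.46 × 12% = ¥23,693.70.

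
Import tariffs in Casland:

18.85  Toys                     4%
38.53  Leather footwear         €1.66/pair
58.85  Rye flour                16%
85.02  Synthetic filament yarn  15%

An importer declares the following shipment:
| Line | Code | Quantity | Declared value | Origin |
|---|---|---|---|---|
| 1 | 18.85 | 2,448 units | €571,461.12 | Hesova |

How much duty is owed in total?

€22,858.44

Line 1 (18.85, Hesova, 2,448 units, €571,461.12):
Base rate for 18.85 is 4%.
Duty = €571,461.12 × 4% = €22,858.44.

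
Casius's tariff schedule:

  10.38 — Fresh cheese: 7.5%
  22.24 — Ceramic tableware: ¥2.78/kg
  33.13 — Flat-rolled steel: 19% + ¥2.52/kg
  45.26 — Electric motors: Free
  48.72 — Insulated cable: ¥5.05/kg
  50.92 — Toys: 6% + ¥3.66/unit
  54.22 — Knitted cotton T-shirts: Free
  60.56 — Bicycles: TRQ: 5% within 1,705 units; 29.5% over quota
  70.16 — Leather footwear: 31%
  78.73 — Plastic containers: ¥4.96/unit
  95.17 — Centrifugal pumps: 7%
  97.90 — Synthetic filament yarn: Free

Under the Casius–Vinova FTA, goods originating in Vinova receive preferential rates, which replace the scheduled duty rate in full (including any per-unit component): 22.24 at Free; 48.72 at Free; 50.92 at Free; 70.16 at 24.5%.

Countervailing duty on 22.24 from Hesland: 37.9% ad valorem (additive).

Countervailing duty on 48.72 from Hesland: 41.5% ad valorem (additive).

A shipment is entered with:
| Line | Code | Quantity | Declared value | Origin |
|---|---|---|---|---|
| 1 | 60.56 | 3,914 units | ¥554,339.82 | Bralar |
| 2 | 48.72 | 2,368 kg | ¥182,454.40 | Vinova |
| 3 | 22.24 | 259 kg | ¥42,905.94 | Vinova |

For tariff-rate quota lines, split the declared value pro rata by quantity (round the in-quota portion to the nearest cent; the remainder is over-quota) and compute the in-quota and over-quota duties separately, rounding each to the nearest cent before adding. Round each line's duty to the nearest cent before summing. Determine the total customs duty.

¥104,367.86

Line 1 (60.56, Bralar, 3,914 units, ¥554,339.82):
Code 60.56 is under a tariff-rate quota (threshold 1,705 units). In-quota: 1,705 units at 5%; over-quota: 2,209 units at 29.5%.
Pro-rata value split: in-quota = ¥554,339.82 × 1,705/3,914 = ¥241,479.15; over-quota = ¥554,339.82 − ¥241,479.15 = ¥312,860.67.
In-quota duty = ¥241,479.15 × 5% = ¥12,073.96. Over-quota duty = ¥312,860.67 × 29.5% = ¥92,293.90.
Line duty = ¥12,073.96 + ¥92,293.90 = ¥104,367.86.
Line 2 (48.72, Vinova, 2,368 kg, ¥182,454.40):
Base rate for 48.72 is ¥5.05/kg.
Origin Vinova qualifies under the Casius–Vinova agreement and 48.72 is covered: preferential rate Free applies instead.
The additional-duty order on 48.72 targets Hesland, not Vinova; it does not apply.
Duty = ¥182,454.40 × 0% = ¥0.00.
Line 3 (22.24, Vinova, 259 kg, ¥42,905.94):
Base rate for 22.24 is ¥2.78/kg.
Origin Vinova qualifies under the Casius–Vinova agreement and 22.24 is covered: preferential rate Free applies instead.
The additional-duty order on 22.24 targets Hesland, not Vinova; it does not apply.
Duty = ¥42,905.94 × 0% = ¥0.00.
Total = ¥104,367.86 + ¥0.00 + ¥0.00 = ¥104,367.86.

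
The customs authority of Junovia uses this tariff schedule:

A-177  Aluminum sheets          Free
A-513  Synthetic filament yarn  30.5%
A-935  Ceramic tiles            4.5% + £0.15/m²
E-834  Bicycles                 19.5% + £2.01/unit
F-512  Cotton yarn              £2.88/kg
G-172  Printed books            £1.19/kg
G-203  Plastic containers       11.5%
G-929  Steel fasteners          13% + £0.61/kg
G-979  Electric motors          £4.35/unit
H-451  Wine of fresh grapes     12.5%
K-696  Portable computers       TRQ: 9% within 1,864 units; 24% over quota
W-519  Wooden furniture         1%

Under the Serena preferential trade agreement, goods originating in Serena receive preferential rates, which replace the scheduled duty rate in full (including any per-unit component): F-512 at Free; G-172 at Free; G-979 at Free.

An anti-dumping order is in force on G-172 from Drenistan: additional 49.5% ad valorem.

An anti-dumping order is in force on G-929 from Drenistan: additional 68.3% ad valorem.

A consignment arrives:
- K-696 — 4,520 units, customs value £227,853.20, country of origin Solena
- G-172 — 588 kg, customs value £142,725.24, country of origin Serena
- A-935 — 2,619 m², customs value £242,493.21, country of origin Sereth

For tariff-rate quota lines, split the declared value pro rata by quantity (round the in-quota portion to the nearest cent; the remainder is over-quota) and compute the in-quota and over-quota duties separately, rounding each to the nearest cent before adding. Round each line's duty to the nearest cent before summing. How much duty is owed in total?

Line 1 (K-696, Solena, 4,520 units, £227,853.20):
Code K-696 is under a tariff-rate quota (threshold 1,864 units). In-quota: 1,864 units at 9%; over-quota: 2,656 units at 24%.
Pro-rata value split: in-quota = £227,853.20 × 1,864/4,520 = £93,964.24; over-quota = £227,853.20 − £93,964.24 = £133,888.96.
In-quota duty = £93,964.24 × 9% = £8,456.78. Over-quota duty = £133,888.96 × 24% = £32,133.35.
Line duty = £8,456.78 + £32,133.35 = £40,590.13.
Line 2 (G-172, Serena, 588 kg, £142,725.24):
Base rate for G-172 is £1.19/kg.
Origin Serena qualifies under the Junovia–Serena agreement and G-172 is covered: preferential rate Free applies instead.
The additional-duty order on G-172 targets Drenistan, not Serena; it does not apply.
Duty = £142,725.24 × 0% = £0.00.
Line 3 (A-935, Sereth, 2,619 m², £242,493.21):
Base rate for A-935 is 4.5% + £0.15/m².
Duty = £242,493.21 × 4.5% + 2,619 × £0.15 = £11,305.04.
Total = £40,590.13 + £0.00 + £11,305.04 = £51,895.17.

£51,895.17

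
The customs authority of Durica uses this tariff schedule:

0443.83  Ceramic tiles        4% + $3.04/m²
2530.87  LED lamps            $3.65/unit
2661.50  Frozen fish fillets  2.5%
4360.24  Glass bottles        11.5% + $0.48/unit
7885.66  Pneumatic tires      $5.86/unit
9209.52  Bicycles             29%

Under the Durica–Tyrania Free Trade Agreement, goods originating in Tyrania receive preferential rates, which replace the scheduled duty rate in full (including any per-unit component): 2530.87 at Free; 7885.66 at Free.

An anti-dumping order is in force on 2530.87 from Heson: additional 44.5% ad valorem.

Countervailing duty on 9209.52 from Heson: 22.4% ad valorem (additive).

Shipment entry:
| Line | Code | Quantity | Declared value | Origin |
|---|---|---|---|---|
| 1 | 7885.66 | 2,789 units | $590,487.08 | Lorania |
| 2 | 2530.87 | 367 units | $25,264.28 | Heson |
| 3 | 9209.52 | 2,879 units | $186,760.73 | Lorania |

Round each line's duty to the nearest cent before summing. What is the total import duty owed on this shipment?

Line 1 (7885.66, Lorania, 2,789 units, $590,487.08):
Base rate for 7885.66 is $5.86/unit.
7885.66 has an FTA preferential rate, but origin Lorania is not Tyrania; base rate stands.
Duty = 2,789 × $5.86 = $16,343.54.
Line 2 (2530.87, Heson, 367 units, $25,264.28):
Base rate for 2530.87 is $3.65/unit.
2530.87 has an FTA preferential rate, but origin Heson is not Tyrania; base rate stands.
Additional duty on 2530.87 from Heson: +44.5% ad valorem. Applied ad valorem rate = 44.5%.
Duty = $25,264.28 × 44.5% + 367 × $3.65 = $12,582.15.
Line 3 (9209.52, Lorania, 2,879 units, $186,760.73):
Base rate for 9209.52 is 29%.
The additional-duty order on 9209.52 targets Heson, not Lorania; it does not apply.
Duty = $186,760.73 × 29% = $54,160.61.
Total = $16,343.54 + $12,582.15 + $54,160.61 = $83,086.30.

$83,086.30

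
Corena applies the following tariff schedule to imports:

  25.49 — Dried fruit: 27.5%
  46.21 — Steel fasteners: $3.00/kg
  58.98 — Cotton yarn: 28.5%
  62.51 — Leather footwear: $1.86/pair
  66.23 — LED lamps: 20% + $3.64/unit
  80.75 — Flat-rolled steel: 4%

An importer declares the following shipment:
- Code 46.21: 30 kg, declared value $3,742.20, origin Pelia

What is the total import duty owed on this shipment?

Line 1 (46.21, Pelia, 30 kg, $3,742.20):
Base rate for 46.21 is $3.00/kg.
Duty = 30 × $3.00 = $90.00.

$90.00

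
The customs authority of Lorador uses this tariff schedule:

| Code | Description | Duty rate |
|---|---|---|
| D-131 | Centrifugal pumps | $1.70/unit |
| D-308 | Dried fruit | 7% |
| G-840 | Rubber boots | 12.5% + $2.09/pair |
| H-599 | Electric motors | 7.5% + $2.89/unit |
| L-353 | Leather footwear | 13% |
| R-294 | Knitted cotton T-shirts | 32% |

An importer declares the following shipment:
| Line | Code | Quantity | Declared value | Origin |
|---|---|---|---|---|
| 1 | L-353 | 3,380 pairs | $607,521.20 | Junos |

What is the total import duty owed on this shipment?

$78,977.76

Line 1 (L-353, Junos, 3,380 pairs, $607,521.20):
Base rate for L-353 is 13%.
Duty = $607,521.20 × 13% = $78,977.76.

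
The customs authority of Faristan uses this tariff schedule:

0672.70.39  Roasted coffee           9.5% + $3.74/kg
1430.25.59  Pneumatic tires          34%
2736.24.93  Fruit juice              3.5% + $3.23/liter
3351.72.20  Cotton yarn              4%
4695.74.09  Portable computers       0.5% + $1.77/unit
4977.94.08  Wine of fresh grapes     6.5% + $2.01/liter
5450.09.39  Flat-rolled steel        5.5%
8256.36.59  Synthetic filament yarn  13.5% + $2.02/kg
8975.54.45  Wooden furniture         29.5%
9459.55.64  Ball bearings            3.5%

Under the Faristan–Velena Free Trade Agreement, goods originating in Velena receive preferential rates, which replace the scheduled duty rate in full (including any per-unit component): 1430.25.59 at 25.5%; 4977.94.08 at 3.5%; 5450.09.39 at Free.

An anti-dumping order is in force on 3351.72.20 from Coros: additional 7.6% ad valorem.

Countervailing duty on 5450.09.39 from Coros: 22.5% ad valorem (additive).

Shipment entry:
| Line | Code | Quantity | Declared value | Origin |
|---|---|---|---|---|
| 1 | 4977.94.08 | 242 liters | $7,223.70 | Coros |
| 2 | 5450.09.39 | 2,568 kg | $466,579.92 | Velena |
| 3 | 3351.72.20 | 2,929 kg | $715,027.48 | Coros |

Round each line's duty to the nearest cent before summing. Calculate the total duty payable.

$83,899.15

Line 1 (4977.94.08, Coros, 242 liters, $7,223.70):
Base rate for 4977.94.08 is 6.5% + $2.01/liter.
4977.94.08 has an FTA preferential rate, but origin Coros is not Velena; base rate stands.
Duty = $7,223.70 × 6.5% + 242 × $2.01 = $955.96.
Line 2 (5450.09.39, Velena, 2,568 kg, $466,579.92):
Base rate for 5450.09.39 is 5.5%.
Origin Velena qualifies under the Faristan–Velena agreement and 5450.09.39 is covered: preferential rate Free applies instead.
The additional-duty order on 5450.09.39 targets Coros, not Velena; it does not apply.
Duty = $466,579.92 × 0% = $0.00.
Line 3 (3351.72.20, Coros, 2,929 kg, $715,027.48):
Base rate for 3351.72.20 is 4%.
Additional duty on 3351.72.20 from Coros: +7.6%. Applied ad valorem rate: 4% + 7.6% = 11.6%.
Duty = $715,027.48 × 11.6% = $82,943.19.
Total = $955.96 + $0.00 + $82,943.19 = $83,899.15.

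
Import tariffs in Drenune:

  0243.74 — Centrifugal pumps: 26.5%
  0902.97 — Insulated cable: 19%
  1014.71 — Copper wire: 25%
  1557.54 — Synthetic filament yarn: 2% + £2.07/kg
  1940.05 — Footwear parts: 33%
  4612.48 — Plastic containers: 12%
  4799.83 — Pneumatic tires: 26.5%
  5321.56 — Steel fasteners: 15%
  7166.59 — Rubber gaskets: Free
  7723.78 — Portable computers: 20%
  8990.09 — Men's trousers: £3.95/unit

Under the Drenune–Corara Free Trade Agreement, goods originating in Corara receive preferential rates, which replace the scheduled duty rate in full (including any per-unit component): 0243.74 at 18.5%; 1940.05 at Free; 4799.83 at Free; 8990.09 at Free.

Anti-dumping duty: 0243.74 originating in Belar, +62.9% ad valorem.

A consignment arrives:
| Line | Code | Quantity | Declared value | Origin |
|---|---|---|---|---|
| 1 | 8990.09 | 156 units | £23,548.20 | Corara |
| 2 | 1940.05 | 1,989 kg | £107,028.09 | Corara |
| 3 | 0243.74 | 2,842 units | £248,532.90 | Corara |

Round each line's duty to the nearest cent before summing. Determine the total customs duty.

Line 1 (8990.09, Corara, 156 units, £23,548.20):
Base rate for 8990.09 is £3.95/unit.
Origin Corara qualifies under the Drenune–Corara agreement and 8990.09 is covered: preferential rate Free applies instead.
Duty = £23,548.20 × 0% = £0.00.
Line 2 (1940.05, Corara, 1,989 kg, £107,028.09):
Base rate for 1940.05 is 33%.
Origin Corara qualifies under the Drenune–Corara agreement and 1940.05 is covered: preferential rate Free applies instead.
Duty = £107,028.09 × 0% = £0.00.
Line 3 (0243.74, Corara, 2,842 units, £248,532.90):
Base rate for 0243.74 is 26.5%.
Origin Corara qualifies under the Drenune–Corara agreement and 0243.74 is covered: preferential rate 18.5% applies instead.
The additional-duty order on 0243.74 targets Belar, not Corara; it does not apply.
Duty = £248,532.90 × 18.5% = £45,978.59.
Total = £0.00 + £0.00 + £45,978.59 = £45,978.59.

£45,978.59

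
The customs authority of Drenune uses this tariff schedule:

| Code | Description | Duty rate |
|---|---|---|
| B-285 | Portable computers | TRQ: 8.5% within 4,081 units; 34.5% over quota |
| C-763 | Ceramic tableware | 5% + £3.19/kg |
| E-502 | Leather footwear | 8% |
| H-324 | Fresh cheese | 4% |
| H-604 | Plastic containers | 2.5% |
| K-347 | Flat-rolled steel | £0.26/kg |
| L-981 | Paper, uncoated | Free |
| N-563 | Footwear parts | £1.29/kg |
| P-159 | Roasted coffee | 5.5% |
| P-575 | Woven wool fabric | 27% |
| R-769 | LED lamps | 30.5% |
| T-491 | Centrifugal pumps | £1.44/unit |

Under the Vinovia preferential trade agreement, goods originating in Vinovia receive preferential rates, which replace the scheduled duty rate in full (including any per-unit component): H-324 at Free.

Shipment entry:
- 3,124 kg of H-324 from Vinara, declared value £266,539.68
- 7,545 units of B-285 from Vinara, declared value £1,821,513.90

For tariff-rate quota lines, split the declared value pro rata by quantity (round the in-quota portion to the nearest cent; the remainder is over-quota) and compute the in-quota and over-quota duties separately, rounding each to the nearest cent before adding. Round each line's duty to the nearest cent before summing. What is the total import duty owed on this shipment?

£382,922.78

Line 1 (H-324, Vinara, 3,124 kg, £266,539.68):
Base rate for H-324 is 4%.
H-324 has an FTA preferential rate, but origin Vinara is not Vinovia; base rate stands.
Duty = £266,539.68 × 4% = £10,661.59.
Line 2 (B-285, Vinara, 7,545 units, £1,821,513.90):
Code B-285 is under a tariff-rate quota (threshold 4,081 units). In-quota: 4,081 units at 8.5%; over-quota: 3,464 units at 34.5%.
Pro-rata value split: in-quota = £1,821,513.90 × 4,081/7,545 = £985,235.02; over-quota = £1,821,513.90 − £985,235.02 = £836,278.88.
In-quota duty = £985,235.02 × 8.5% = £83,744.98. Over-quota duty = £836,278.88 × 34.5% = £288,516.21.
Line duty = £83,744.98 + £288,516.21 = £372,261.19.
Total = £10,661.59 + £372,261.19 = £382,922.78.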